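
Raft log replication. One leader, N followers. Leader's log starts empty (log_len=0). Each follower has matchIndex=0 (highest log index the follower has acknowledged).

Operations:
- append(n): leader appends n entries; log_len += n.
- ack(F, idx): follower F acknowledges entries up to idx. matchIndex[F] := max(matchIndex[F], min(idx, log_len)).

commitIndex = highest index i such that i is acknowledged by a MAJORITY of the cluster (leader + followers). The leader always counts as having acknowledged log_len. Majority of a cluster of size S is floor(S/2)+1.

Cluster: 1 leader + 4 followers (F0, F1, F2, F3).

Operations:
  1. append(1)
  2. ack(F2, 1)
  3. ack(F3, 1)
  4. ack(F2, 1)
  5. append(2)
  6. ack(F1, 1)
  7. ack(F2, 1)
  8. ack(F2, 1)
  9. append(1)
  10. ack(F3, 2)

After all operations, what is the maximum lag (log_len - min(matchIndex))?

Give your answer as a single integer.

Answer: 4

Derivation:
Op 1: append 1 -> log_len=1
Op 2: F2 acks idx 1 -> match: F0=0 F1=0 F2=1 F3=0; commitIndex=0
Op 3: F3 acks idx 1 -> match: F0=0 F1=0 F2=1 F3=1; commitIndex=1
Op 4: F2 acks idx 1 -> match: F0=0 F1=0 F2=1 F3=1; commitIndex=1
Op 5: append 2 -> log_len=3
Op 6: F1 acks idx 1 -> match: F0=0 F1=1 F2=1 F3=1; commitIndex=1
Op 7: F2 acks idx 1 -> match: F0=0 F1=1 F2=1 F3=1; commitIndex=1
Op 8: F2 acks idx 1 -> match: F0=0 F1=1 F2=1 F3=1; commitIndex=1
Op 9: append 1 -> log_len=4
Op 10: F3 acks idx 2 -> match: F0=0 F1=1 F2=1 F3=2; commitIndex=1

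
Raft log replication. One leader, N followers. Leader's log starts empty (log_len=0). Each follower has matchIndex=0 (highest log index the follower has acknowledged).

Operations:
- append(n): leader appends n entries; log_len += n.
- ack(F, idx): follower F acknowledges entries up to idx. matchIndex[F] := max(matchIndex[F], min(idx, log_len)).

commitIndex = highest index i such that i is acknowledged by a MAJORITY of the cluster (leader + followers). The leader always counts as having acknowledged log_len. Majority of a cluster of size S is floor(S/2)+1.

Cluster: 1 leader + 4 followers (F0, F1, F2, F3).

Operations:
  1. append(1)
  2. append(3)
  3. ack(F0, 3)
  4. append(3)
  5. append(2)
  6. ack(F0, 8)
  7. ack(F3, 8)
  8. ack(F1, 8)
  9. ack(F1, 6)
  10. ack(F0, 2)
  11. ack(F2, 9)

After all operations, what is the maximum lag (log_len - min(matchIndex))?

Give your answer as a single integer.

Answer: 1

Derivation:
Op 1: append 1 -> log_len=1
Op 2: append 3 -> log_len=4
Op 3: F0 acks idx 3 -> match: F0=3 F1=0 F2=0 F3=0; commitIndex=0
Op 4: append 3 -> log_len=7
Op 5: append 2 -> log_len=9
Op 6: F0 acks idx 8 -> match: F0=8 F1=0 F2=0 F3=0; commitIndex=0
Op 7: F3 acks idx 8 -> match: F0=8 F1=0 F2=0 F3=8; commitIndex=8
Op 8: F1 acks idx 8 -> match: F0=8 F1=8 F2=0 F3=8; commitIndex=8
Op 9: F1 acks idx 6 -> match: F0=8 F1=8 F2=0 F3=8; commitIndex=8
Op 10: F0 acks idx 2 -> match: F0=8 F1=8 F2=0 F3=8; commitIndex=8
Op 11: F2 acks idx 9 -> match: F0=8 F1=8 F2=9 F3=8; commitIndex=8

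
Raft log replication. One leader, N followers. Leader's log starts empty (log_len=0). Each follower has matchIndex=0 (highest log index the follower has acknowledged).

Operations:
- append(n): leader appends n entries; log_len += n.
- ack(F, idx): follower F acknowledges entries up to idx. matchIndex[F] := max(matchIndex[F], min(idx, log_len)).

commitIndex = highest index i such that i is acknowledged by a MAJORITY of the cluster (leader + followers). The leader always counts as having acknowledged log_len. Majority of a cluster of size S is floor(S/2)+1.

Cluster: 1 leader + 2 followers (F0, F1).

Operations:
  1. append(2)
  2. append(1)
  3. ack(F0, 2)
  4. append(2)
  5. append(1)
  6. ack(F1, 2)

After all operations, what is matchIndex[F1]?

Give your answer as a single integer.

Answer: 2

Derivation:
Op 1: append 2 -> log_len=2
Op 2: append 1 -> log_len=3
Op 3: F0 acks idx 2 -> match: F0=2 F1=0; commitIndex=2
Op 4: append 2 -> log_len=5
Op 5: append 1 -> log_len=6
Op 6: F1 acks idx 2 -> match: F0=2 F1=2; commitIndex=2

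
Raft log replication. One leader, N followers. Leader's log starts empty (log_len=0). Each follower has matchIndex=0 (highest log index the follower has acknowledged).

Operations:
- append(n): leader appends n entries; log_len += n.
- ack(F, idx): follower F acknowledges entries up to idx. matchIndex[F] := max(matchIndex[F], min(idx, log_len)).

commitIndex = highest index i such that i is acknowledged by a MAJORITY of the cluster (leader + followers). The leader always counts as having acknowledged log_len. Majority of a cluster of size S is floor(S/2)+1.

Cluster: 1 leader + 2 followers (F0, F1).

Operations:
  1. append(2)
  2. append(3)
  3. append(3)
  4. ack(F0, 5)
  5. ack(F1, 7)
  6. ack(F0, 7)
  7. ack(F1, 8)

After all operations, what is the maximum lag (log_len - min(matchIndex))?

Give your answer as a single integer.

Answer: 1

Derivation:
Op 1: append 2 -> log_len=2
Op 2: append 3 -> log_len=5
Op 3: append 3 -> log_len=8
Op 4: F0 acks idx 5 -> match: F0=5 F1=0; commitIndex=5
Op 5: F1 acks idx 7 -> match: F0=5 F1=7; commitIndex=7
Op 6: F0 acks idx 7 -> match: F0=7 F1=7; commitIndex=7
Op 7: F1 acks idx 8 -> match: F0=7 F1=8; commitIndex=8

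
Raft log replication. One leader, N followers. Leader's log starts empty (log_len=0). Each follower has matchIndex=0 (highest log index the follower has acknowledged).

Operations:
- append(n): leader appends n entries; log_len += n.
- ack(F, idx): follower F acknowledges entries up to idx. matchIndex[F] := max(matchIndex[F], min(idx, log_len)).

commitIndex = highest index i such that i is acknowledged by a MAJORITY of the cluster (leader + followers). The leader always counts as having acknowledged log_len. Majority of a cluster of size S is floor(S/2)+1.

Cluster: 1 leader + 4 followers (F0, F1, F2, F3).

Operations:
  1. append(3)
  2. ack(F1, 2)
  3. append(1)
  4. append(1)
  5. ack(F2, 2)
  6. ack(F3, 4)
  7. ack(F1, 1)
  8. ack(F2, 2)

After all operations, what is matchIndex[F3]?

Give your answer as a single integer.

Op 1: append 3 -> log_len=3
Op 2: F1 acks idx 2 -> match: F0=0 F1=2 F2=0 F3=0; commitIndex=0
Op 3: append 1 -> log_len=4
Op 4: append 1 -> log_len=5
Op 5: F2 acks idx 2 -> match: F0=0 F1=2 F2=2 F3=0; commitIndex=2
Op 6: F3 acks idx 4 -> match: F0=0 F1=2 F2=2 F3=4; commitIndex=2
Op 7: F1 acks idx 1 -> match: F0=0 F1=2 F2=2 F3=4; commitIndex=2
Op 8: F2 acks idx 2 -> match: F0=0 F1=2 F2=2 F3=4; commitIndex=2

Answer: 4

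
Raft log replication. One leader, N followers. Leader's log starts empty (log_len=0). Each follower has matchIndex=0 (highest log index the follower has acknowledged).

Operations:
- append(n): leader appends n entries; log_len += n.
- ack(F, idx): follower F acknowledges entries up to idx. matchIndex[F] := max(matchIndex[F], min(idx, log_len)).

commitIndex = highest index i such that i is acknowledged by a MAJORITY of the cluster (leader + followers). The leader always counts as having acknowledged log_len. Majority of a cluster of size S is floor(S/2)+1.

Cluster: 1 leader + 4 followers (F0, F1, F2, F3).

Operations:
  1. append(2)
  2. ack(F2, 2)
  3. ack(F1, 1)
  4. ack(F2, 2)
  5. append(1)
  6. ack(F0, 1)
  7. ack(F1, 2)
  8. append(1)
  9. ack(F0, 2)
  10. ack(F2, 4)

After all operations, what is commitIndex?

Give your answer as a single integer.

Op 1: append 2 -> log_len=2
Op 2: F2 acks idx 2 -> match: F0=0 F1=0 F2=2 F3=0; commitIndex=0
Op 3: F1 acks idx 1 -> match: F0=0 F1=1 F2=2 F3=0; commitIndex=1
Op 4: F2 acks idx 2 -> match: F0=0 F1=1 F2=2 F3=0; commitIndex=1
Op 5: append 1 -> log_len=3
Op 6: F0 acks idx 1 -> match: F0=1 F1=1 F2=2 F3=0; commitIndex=1
Op 7: F1 acks idx 2 -> match: F0=1 F1=2 F2=2 F3=0; commitIndex=2
Op 8: append 1 -> log_len=4
Op 9: F0 acks idx 2 -> match: F0=2 F1=2 F2=2 F3=0; commitIndex=2
Op 10: F2 acks idx 4 -> match: F0=2 F1=2 F2=4 F3=0; commitIndex=2

Answer: 2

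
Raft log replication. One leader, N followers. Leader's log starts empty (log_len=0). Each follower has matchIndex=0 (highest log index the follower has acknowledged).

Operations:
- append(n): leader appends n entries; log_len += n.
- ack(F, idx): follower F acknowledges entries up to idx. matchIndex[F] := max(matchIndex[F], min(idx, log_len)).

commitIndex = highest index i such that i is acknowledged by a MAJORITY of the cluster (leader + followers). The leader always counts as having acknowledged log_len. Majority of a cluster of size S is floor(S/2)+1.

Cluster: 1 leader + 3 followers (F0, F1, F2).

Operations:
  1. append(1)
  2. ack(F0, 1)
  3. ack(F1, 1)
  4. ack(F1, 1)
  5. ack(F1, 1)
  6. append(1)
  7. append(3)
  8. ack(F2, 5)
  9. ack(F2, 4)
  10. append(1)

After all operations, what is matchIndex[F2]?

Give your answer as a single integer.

Answer: 5

Derivation:
Op 1: append 1 -> log_len=1
Op 2: F0 acks idx 1 -> match: F0=1 F1=0 F2=0; commitIndex=0
Op 3: F1 acks idx 1 -> match: F0=1 F1=1 F2=0; commitIndex=1
Op 4: F1 acks idx 1 -> match: F0=1 F1=1 F2=0; commitIndex=1
Op 5: F1 acks idx 1 -> match: F0=1 F1=1 F2=0; commitIndex=1
Op 6: append 1 -> log_len=2
Op 7: append 3 -> log_len=5
Op 8: F2 acks idx 5 -> match: F0=1 F1=1 F2=5; commitIndex=1
Op 9: F2 acks idx 4 -> match: F0=1 F1=1 F2=5; commitIndex=1
Op 10: append 1 -> log_len=6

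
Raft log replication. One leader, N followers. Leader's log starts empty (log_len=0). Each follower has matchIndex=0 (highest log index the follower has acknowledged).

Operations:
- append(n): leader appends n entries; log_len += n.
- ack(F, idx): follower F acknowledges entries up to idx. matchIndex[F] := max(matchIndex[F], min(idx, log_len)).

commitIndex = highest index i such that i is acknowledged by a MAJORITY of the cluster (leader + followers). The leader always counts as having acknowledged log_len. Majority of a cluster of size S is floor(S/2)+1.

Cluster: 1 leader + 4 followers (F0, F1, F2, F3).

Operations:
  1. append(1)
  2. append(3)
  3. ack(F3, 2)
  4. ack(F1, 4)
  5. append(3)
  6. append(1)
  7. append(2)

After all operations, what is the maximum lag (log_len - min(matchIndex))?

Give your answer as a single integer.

Op 1: append 1 -> log_len=1
Op 2: append 3 -> log_len=4
Op 3: F3 acks idx 2 -> match: F0=0 F1=0 F2=0 F3=2; commitIndex=0
Op 4: F1 acks idx 4 -> match: F0=0 F1=4 F2=0 F3=2; commitIndex=2
Op 5: append 3 -> log_len=7
Op 6: append 1 -> log_len=8
Op 7: append 2 -> log_len=10

Answer: 10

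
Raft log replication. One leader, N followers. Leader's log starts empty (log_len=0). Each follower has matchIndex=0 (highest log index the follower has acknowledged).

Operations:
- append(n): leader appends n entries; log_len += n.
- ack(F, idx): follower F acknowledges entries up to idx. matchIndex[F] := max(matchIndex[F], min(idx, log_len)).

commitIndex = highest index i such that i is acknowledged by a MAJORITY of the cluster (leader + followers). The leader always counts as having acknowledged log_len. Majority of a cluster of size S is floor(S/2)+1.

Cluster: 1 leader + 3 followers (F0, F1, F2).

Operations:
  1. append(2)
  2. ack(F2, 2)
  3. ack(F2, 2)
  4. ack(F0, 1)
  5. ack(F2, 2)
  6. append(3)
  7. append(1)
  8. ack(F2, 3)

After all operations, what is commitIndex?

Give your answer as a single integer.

Answer: 1

Derivation:
Op 1: append 2 -> log_len=2
Op 2: F2 acks idx 2 -> match: F0=0 F1=0 F2=2; commitIndex=0
Op 3: F2 acks idx 2 -> match: F0=0 F1=0 F2=2; commitIndex=0
Op 4: F0 acks idx 1 -> match: F0=1 F1=0 F2=2; commitIndex=1
Op 5: F2 acks idx 2 -> match: F0=1 F1=0 F2=2; commitIndex=1
Op 6: append 3 -> log_len=5
Op 7: append 1 -> log_len=6
Op 8: F2 acks idx 3 -> match: F0=1 F1=0 F2=3; commitIndex=1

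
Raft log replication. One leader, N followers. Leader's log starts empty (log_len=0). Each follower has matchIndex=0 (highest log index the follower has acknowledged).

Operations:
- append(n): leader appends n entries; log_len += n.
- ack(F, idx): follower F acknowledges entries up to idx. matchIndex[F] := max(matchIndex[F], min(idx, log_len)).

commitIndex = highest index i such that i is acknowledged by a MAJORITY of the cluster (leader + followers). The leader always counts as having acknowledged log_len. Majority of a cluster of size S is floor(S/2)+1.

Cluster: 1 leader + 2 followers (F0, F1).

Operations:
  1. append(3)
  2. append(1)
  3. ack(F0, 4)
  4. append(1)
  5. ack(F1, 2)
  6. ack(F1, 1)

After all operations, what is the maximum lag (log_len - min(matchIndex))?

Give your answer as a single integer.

Answer: 3

Derivation:
Op 1: append 3 -> log_len=3
Op 2: append 1 -> log_len=4
Op 3: F0 acks idx 4 -> match: F0=4 F1=0; commitIndex=4
Op 4: append 1 -> log_len=5
Op 5: F1 acks idx 2 -> match: F0=4 F1=2; commitIndex=4
Op 6: F1 acks idx 1 -> match: F0=4 F1=2; commitIndex=4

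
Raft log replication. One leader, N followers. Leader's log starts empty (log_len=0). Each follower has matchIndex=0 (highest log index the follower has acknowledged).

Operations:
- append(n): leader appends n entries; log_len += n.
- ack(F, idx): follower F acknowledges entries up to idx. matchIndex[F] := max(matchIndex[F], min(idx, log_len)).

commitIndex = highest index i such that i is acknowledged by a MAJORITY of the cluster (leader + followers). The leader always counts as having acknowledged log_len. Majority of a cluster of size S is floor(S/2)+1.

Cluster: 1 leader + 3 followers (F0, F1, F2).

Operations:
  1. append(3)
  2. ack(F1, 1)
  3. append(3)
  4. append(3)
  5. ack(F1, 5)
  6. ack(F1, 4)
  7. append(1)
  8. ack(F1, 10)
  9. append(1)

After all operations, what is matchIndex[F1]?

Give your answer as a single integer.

Answer: 10

Derivation:
Op 1: append 3 -> log_len=3
Op 2: F1 acks idx 1 -> match: F0=0 F1=1 F2=0; commitIndex=0
Op 3: append 3 -> log_len=6
Op 4: append 3 -> log_len=9
Op 5: F1 acks idx 5 -> match: F0=0 F1=5 F2=0; commitIndex=0
Op 6: F1 acks idx 4 -> match: F0=0 F1=5 F2=0; commitIndex=0
Op 7: append 1 -> log_len=10
Op 8: F1 acks idx 10 -> match: F0=0 F1=10 F2=0; commitIndex=0
Op 9: append 1 -> log_len=11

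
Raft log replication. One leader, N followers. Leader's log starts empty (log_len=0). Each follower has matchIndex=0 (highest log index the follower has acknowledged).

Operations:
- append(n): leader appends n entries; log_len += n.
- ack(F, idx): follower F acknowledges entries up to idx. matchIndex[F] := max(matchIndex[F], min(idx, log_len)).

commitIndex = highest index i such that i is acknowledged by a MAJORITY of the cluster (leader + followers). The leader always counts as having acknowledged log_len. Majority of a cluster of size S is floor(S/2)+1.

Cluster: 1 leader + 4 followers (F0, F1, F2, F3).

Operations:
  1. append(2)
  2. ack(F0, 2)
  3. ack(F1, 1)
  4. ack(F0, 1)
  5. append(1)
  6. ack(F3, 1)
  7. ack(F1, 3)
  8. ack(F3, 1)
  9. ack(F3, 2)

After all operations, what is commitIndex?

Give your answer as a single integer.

Op 1: append 2 -> log_len=2
Op 2: F0 acks idx 2 -> match: F0=2 F1=0 F2=0 F3=0; commitIndex=0
Op 3: F1 acks idx 1 -> match: F0=2 F1=1 F2=0 F3=0; commitIndex=1
Op 4: F0 acks idx 1 -> match: F0=2 F1=1 F2=0 F3=0; commitIndex=1
Op 5: append 1 -> log_len=3
Op 6: F3 acks idx 1 -> match: F0=2 F1=1 F2=0 F3=1; commitIndex=1
Op 7: F1 acks idx 3 -> match: F0=2 F1=3 F2=0 F3=1; commitIndex=2
Op 8: F3 acks idx 1 -> match: F0=2 F1=3 F2=0 F3=1; commitIndex=2
Op 9: F3 acks idx 2 -> match: F0=2 F1=3 F2=0 F3=2; commitIndex=2

Answer: 2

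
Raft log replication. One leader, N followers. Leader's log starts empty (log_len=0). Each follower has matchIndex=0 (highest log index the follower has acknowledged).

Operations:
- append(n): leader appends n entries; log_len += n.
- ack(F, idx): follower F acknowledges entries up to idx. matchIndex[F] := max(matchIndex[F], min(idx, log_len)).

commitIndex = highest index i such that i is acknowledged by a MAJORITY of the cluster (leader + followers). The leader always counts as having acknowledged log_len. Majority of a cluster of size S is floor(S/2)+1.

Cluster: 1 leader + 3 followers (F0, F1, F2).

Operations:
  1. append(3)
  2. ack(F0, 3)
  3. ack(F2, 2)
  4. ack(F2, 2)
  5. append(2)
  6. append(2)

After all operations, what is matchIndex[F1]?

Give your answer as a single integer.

Op 1: append 3 -> log_len=3
Op 2: F0 acks idx 3 -> match: F0=3 F1=0 F2=0; commitIndex=0
Op 3: F2 acks idx 2 -> match: F0=3 F1=0 F2=2; commitIndex=2
Op 4: F2 acks idx 2 -> match: F0=3 F1=0 F2=2; commitIndex=2
Op 5: append 2 -> log_len=5
Op 6: append 2 -> log_len=7

Answer: 0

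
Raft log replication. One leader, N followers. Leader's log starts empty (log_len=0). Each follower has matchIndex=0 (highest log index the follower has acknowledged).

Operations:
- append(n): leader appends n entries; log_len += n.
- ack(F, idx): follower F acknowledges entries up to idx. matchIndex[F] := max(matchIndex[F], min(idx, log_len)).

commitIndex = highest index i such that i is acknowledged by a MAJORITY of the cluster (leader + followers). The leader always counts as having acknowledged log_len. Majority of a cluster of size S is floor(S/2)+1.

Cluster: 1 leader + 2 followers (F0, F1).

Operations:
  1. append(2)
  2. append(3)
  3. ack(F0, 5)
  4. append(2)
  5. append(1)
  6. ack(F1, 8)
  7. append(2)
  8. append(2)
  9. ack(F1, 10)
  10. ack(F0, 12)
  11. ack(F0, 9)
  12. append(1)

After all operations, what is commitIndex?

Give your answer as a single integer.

Answer: 12

Derivation:
Op 1: append 2 -> log_len=2
Op 2: append 3 -> log_len=5
Op 3: F0 acks idx 5 -> match: F0=5 F1=0; commitIndex=5
Op 4: append 2 -> log_len=7
Op 5: append 1 -> log_len=8
Op 6: F1 acks idx 8 -> match: F0=5 F1=8; commitIndex=8
Op 7: append 2 -> log_len=10
Op 8: append 2 -> log_len=12
Op 9: F1 acks idx 10 -> match: F0=5 F1=10; commitIndex=10
Op 10: F0 acks idx 12 -> match: F0=12 F1=10; commitIndex=12
Op 11: F0 acks idx 9 -> match: F0=12 F1=10; commitIndex=12
Op 12: append 1 -> log_len=13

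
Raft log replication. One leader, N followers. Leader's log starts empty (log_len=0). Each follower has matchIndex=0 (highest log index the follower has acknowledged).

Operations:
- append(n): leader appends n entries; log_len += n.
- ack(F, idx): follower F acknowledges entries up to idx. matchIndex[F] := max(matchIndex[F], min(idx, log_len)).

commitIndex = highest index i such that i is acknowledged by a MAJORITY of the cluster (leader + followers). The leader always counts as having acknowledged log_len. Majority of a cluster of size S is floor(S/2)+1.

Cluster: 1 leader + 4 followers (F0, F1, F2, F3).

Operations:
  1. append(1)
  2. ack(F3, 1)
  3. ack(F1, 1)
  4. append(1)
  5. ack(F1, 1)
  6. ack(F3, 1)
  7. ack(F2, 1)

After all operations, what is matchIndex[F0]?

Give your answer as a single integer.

Answer: 0

Derivation:
Op 1: append 1 -> log_len=1
Op 2: F3 acks idx 1 -> match: F0=0 F1=0 F2=0 F3=1; commitIndex=0
Op 3: F1 acks idx 1 -> match: F0=0 F1=1 F2=0 F3=1; commitIndex=1
Op 4: append 1 -> log_len=2
Op 5: F1 acks idx 1 -> match: F0=0 F1=1 F2=0 F3=1; commitIndex=1
Op 6: F3 acks idx 1 -> match: F0=0 F1=1 F2=0 F3=1; commitIndex=1
Op 7: F2 acks idx 1 -> match: F0=0 F1=1 F2=1 F3=1; commitIndex=1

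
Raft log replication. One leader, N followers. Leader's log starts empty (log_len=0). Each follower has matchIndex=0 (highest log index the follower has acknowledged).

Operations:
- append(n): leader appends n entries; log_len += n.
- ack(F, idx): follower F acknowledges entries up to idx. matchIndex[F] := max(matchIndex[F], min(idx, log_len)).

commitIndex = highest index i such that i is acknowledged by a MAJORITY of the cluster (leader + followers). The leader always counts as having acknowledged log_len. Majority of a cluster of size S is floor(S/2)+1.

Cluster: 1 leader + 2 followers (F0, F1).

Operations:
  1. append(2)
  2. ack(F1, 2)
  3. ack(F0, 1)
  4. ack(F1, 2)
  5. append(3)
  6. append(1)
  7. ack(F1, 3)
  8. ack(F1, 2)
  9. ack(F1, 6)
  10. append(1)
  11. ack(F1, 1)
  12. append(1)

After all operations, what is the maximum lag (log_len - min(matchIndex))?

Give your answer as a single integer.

Op 1: append 2 -> log_len=2
Op 2: F1 acks idx 2 -> match: F0=0 F1=2; commitIndex=2
Op 3: F0 acks idx 1 -> match: F0=1 F1=2; commitIndex=2
Op 4: F1 acks idx 2 -> match: F0=1 F1=2; commitIndex=2
Op 5: append 3 -> log_len=5
Op 6: append 1 -> log_len=6
Op 7: F1 acks idx 3 -> match: F0=1 F1=3; commitIndex=3
Op 8: F1 acks idx 2 -> match: F0=1 F1=3; commitIndex=3
Op 9: F1 acks idx 6 -> match: F0=1 F1=6; commitIndex=6
Op 10: append 1 -> log_len=7
Op 11: F1 acks idx 1 -> match: F0=1 F1=6; commitIndex=6
Op 12: append 1 -> log_len=8

Answer: 7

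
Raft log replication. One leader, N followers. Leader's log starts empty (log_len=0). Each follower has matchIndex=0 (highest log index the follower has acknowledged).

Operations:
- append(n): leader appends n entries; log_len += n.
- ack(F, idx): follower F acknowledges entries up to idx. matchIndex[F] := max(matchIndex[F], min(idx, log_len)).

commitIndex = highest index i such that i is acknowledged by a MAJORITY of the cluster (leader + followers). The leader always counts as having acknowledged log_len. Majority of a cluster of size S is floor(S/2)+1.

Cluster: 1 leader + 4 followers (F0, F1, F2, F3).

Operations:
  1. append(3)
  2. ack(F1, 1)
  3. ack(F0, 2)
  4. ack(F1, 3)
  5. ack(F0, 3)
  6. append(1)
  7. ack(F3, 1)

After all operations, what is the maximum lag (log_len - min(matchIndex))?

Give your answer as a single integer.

Op 1: append 3 -> log_len=3
Op 2: F1 acks idx 1 -> match: F0=0 F1=1 F2=0 F3=0; commitIndex=0
Op 3: F0 acks idx 2 -> match: F0=2 F1=1 F2=0 F3=0; commitIndex=1
Op 4: F1 acks idx 3 -> match: F0=2 F1=3 F2=0 F3=0; commitIndex=2
Op 5: F0 acks idx 3 -> match: F0=3 F1=3 F2=0 F3=0; commitIndex=3
Op 6: append 1 -> log_len=4
Op 7: F3 acks idx 1 -> match: F0=3 F1=3 F2=0 F3=1; commitIndex=3

Answer: 4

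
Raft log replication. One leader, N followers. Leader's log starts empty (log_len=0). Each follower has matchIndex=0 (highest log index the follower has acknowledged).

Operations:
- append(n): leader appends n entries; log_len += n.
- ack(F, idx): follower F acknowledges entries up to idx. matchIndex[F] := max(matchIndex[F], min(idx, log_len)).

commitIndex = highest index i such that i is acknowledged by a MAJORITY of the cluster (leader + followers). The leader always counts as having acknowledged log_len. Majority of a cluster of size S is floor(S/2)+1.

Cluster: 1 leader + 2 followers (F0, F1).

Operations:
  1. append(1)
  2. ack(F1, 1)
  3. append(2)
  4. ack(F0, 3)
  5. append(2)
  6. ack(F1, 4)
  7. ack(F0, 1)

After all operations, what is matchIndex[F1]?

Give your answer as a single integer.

Op 1: append 1 -> log_len=1
Op 2: F1 acks idx 1 -> match: F0=0 F1=1; commitIndex=1
Op 3: append 2 -> log_len=3
Op 4: F0 acks idx 3 -> match: F0=3 F1=1; commitIndex=3
Op 5: append 2 -> log_len=5
Op 6: F1 acks idx 4 -> match: F0=3 F1=4; commitIndex=4
Op 7: F0 acks idx 1 -> match: F0=3 F1=4; commitIndex=4

Answer: 4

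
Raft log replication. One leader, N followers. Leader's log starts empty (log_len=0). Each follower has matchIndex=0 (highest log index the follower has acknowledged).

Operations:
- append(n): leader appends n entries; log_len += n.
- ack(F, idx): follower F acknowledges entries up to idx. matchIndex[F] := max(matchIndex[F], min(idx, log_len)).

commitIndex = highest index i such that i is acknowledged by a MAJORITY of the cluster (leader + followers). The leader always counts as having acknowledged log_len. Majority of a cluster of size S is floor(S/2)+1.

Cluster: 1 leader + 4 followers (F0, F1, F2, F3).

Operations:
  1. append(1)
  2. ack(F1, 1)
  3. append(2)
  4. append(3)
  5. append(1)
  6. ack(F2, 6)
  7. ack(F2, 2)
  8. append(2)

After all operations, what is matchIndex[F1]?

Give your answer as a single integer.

Answer: 1

Derivation:
Op 1: append 1 -> log_len=1
Op 2: F1 acks idx 1 -> match: F0=0 F1=1 F2=0 F3=0; commitIndex=0
Op 3: append 2 -> log_len=3
Op 4: append 3 -> log_len=6
Op 5: append 1 -> log_len=7
Op 6: F2 acks idx 6 -> match: F0=0 F1=1 F2=6 F3=0; commitIndex=1
Op 7: F2 acks idx 2 -> match: F0=0 F1=1 F2=6 F3=0; commitIndex=1
Op 8: append 2 -> log_len=9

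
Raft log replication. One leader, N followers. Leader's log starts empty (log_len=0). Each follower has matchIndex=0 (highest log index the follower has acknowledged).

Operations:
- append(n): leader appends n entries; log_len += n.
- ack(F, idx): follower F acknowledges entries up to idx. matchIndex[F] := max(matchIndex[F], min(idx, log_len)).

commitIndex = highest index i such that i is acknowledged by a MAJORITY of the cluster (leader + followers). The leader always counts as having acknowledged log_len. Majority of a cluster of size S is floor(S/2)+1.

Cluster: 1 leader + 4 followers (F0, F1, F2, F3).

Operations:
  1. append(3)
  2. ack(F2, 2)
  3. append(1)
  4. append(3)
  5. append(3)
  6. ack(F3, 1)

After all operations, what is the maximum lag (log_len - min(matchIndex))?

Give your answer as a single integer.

Op 1: append 3 -> log_len=3
Op 2: F2 acks idx 2 -> match: F0=0 F1=0 F2=2 F3=0; commitIndex=0
Op 3: append 1 -> log_len=4
Op 4: append 3 -> log_len=7
Op 5: append 3 -> log_len=10
Op 6: F3 acks idx 1 -> match: F0=0 F1=0 F2=2 F3=1; commitIndex=1

Answer: 10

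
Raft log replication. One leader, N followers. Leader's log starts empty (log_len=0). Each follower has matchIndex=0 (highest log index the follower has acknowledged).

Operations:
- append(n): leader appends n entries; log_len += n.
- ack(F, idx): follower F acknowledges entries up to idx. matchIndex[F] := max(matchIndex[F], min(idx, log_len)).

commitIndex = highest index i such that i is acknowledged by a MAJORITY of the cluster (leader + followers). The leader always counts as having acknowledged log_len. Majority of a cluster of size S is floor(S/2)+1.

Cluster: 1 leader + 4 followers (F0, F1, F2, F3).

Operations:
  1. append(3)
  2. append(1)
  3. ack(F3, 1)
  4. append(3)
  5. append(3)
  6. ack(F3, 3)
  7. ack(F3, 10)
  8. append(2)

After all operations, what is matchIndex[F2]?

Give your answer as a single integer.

Answer: 0

Derivation:
Op 1: append 3 -> log_len=3
Op 2: append 1 -> log_len=4
Op 3: F3 acks idx 1 -> match: F0=0 F1=0 F2=0 F3=1; commitIndex=0
Op 4: append 3 -> log_len=7
Op 5: append 3 -> log_len=10
Op 6: F3 acks idx 3 -> match: F0=0 F1=0 F2=0 F3=3; commitIndex=0
Op 7: F3 acks idx 10 -> match: F0=0 F1=0 F2=0 F3=10; commitIndex=0
Op 8: append 2 -> log_len=12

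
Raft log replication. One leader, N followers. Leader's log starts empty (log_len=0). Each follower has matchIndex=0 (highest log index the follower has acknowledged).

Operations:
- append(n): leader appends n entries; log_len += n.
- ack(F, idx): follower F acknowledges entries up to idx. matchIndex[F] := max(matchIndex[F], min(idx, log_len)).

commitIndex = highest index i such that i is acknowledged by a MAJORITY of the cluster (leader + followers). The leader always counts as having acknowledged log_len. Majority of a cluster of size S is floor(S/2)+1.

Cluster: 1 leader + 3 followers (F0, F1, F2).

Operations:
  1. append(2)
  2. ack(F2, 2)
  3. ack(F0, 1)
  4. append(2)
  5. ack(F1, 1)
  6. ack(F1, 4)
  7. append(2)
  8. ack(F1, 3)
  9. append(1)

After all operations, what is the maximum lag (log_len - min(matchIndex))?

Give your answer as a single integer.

Answer: 6

Derivation:
Op 1: append 2 -> log_len=2
Op 2: F2 acks idx 2 -> match: F0=0 F1=0 F2=2; commitIndex=0
Op 3: F0 acks idx 1 -> match: F0=1 F1=0 F2=2; commitIndex=1
Op 4: append 2 -> log_len=4
Op 5: F1 acks idx 1 -> match: F0=1 F1=1 F2=2; commitIndex=1
Op 6: F1 acks idx 4 -> match: F0=1 F1=4 F2=2; commitIndex=2
Op 7: append 2 -> log_len=6
Op 8: F1 acks idx 3 -> match: F0=1 F1=4 F2=2; commitIndex=2
Op 9: append 1 -> log_len=7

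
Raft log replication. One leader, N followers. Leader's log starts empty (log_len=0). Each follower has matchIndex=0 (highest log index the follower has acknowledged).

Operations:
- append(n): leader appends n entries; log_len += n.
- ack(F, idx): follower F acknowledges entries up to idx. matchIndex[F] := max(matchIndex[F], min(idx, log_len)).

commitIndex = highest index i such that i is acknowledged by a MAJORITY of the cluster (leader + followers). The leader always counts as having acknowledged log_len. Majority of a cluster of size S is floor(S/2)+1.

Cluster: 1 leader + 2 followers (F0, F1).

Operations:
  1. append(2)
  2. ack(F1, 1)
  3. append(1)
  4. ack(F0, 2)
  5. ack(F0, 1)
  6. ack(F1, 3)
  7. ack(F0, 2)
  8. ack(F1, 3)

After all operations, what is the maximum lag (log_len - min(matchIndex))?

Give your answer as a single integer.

Op 1: append 2 -> log_len=2
Op 2: F1 acks idx 1 -> match: F0=0 F1=1; commitIndex=1
Op 3: append 1 -> log_len=3
Op 4: F0 acks idx 2 -> match: F0=2 F1=1; commitIndex=2
Op 5: F0 acks idx 1 -> match: F0=2 F1=1; commitIndex=2
Op 6: F1 acks idx 3 -> match: F0=2 F1=3; commitIndex=3
Op 7: F0 acks idx 2 -> match: F0=2 F1=3; commitIndex=3
Op 8: F1 acks idx 3 -> match: F0=2 F1=3; commitIndex=3

Answer: 1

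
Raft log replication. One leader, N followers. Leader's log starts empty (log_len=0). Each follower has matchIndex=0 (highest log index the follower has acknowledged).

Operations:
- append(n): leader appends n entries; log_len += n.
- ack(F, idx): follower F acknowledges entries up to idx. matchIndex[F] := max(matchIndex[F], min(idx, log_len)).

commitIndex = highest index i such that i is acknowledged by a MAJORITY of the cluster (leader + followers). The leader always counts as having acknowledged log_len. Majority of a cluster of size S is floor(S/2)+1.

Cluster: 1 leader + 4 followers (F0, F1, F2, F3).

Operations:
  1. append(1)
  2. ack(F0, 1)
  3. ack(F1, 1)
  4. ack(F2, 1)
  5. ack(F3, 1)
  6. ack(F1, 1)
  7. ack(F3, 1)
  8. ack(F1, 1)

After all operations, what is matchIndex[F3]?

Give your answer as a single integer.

Op 1: append 1 -> log_len=1
Op 2: F0 acks idx 1 -> match: F0=1 F1=0 F2=0 F3=0; commitIndex=0
Op 3: F1 acks idx 1 -> match: F0=1 F1=1 F2=0 F3=0; commitIndex=1
Op 4: F2 acks idx 1 -> match: F0=1 F1=1 F2=1 F3=0; commitIndex=1
Op 5: F3 acks idx 1 -> match: F0=1 F1=1 F2=1 F3=1; commitIndex=1
Op 6: F1 acks idx 1 -> match: F0=1 F1=1 F2=1 F3=1; commitIndex=1
Op 7: F3 acks idx 1 -> match: F0=1 F1=1 F2=1 F3=1; commitIndex=1
Op 8: F1 acks idx 1 -> match: F0=1 F1=1 F2=1 F3=1; commitIndex=1

Answer: 1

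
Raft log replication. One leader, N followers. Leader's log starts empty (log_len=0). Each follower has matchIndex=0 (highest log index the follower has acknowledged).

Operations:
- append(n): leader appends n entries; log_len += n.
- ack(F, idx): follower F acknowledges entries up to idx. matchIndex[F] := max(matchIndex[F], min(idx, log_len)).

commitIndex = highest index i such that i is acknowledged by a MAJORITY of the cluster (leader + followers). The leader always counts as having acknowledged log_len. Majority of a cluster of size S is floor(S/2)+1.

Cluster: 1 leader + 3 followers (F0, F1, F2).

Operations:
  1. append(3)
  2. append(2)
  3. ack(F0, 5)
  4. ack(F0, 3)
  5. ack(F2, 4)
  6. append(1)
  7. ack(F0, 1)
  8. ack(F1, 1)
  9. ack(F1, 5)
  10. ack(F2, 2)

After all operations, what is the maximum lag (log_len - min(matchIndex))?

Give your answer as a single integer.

Op 1: append 3 -> log_len=3
Op 2: append 2 -> log_len=5
Op 3: F0 acks idx 5 -> match: F0=5 F1=0 F2=0; commitIndex=0
Op 4: F0 acks idx 3 -> match: F0=5 F1=0 F2=0; commitIndex=0
Op 5: F2 acks idx 4 -> match: F0=5 F1=0 F2=4; commitIndex=4
Op 6: append 1 -> log_len=6
Op 7: F0 acks idx 1 -> match: F0=5 F1=0 F2=4; commitIndex=4
Op 8: F1 acks idx 1 -> match: F0=5 F1=1 F2=4; commitIndex=4
Op 9: F1 acks idx 5 -> match: F0=5 F1=5 F2=4; commitIndex=5
Op 10: F2 acks idx 2 -> match: F0=5 F1=5 F2=4; commitIndex=5

Answer: 2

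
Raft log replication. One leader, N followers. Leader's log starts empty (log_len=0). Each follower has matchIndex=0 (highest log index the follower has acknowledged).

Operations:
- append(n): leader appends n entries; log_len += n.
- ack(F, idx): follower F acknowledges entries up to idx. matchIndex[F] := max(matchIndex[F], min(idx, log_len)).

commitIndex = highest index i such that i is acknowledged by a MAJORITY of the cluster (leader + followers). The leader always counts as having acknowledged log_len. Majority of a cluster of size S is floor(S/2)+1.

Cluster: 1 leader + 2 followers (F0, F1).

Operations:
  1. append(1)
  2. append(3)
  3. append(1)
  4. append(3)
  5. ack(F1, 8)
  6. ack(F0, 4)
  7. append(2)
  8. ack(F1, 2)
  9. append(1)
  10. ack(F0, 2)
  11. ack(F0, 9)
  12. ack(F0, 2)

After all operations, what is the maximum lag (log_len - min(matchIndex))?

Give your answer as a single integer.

Op 1: append 1 -> log_len=1
Op 2: append 3 -> log_len=4
Op 3: append 1 -> log_len=5
Op 4: append 3 -> log_len=8
Op 5: F1 acks idx 8 -> match: F0=0 F1=8; commitIndex=8
Op 6: F0 acks idx 4 -> match: F0=4 F1=8; commitIndex=8
Op 7: append 2 -> log_len=10
Op 8: F1 acks idx 2 -> match: F0=4 F1=8; commitIndex=8
Op 9: append 1 -> log_len=11
Op 10: F0 acks idx 2 -> match: F0=4 F1=8; commitIndex=8
Op 11: F0 acks idx 9 -> match: F0=9 F1=8; commitIndex=9
Op 12: F0 acks idx 2 -> match: F0=9 F1=8; commitIndex=9

Answer: 3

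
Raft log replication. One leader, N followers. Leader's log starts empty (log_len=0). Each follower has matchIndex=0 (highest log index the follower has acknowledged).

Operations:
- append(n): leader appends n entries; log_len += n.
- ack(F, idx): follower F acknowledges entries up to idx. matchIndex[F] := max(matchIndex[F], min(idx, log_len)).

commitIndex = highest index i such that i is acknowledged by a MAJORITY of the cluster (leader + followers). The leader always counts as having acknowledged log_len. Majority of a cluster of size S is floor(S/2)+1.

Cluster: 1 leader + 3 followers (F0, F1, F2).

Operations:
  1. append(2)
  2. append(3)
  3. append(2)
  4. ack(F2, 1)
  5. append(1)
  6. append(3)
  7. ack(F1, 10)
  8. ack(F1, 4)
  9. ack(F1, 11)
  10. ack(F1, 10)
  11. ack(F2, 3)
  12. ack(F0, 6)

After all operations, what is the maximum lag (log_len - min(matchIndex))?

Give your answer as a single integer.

Answer: 8

Derivation:
Op 1: append 2 -> log_len=2
Op 2: append 3 -> log_len=5
Op 3: append 2 -> log_len=7
Op 4: F2 acks idx 1 -> match: F0=0 F1=0 F2=1; commitIndex=0
Op 5: append 1 -> log_len=8
Op 6: append 3 -> log_len=11
Op 7: F1 acks idx 10 -> match: F0=0 F1=10 F2=1; commitIndex=1
Op 8: F1 acks idx 4 -> match: F0=0 F1=10 F2=1; commitIndex=1
Op 9: F1 acks idx 11 -> match: F0=0 F1=11 F2=1; commitIndex=1
Op 10: F1 acks idx 10 -> match: F0=0 F1=11 F2=1; commitIndex=1
Op 11: F2 acks idx 3 -> match: F0=0 F1=11 F2=3; commitIndex=3
Op 12: F0 acks idx 6 -> match: F0=6 F1=11 F2=3; commitIndex=6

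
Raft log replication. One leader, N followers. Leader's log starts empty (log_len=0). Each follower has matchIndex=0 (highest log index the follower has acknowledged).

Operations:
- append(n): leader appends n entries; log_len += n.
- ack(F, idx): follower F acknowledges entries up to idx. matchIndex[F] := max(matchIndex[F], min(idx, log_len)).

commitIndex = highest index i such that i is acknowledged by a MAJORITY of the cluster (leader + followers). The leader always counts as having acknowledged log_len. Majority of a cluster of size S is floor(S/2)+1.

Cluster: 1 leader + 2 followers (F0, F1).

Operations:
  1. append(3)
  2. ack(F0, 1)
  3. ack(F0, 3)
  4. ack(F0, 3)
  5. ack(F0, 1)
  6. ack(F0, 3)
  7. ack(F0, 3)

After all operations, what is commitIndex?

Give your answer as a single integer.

Answer: 3

Derivation:
Op 1: append 3 -> log_len=3
Op 2: F0 acks idx 1 -> match: F0=1 F1=0; commitIndex=1
Op 3: F0 acks idx 3 -> match: F0=3 F1=0; commitIndex=3
Op 4: F0 acks idx 3 -> match: F0=3 F1=0; commitIndex=3
Op 5: F0 acks idx 1 -> match: F0=3 F1=0; commitIndex=3
Op 6: F0 acks idx 3 -> match: F0=3 F1=0; commitIndex=3
Op 7: F0 acks idx 3 -> match: F0=3 F1=0; commitIndex=3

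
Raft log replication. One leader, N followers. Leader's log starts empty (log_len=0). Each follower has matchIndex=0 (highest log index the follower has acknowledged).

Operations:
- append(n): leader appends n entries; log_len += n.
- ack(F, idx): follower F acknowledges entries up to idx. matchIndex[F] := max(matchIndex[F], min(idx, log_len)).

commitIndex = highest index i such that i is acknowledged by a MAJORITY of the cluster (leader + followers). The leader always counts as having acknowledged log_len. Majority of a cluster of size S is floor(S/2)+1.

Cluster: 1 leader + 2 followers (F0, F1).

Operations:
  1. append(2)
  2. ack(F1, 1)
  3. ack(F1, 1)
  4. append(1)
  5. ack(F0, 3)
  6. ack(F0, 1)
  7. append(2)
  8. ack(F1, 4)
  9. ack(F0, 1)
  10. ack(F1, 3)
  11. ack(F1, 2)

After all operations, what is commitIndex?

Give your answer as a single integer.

Answer: 4

Derivation:
Op 1: append 2 -> log_len=2
Op 2: F1 acks idx 1 -> match: F0=0 F1=1; commitIndex=1
Op 3: F1 acks idx 1 -> match: F0=0 F1=1; commitIndex=1
Op 4: append 1 -> log_len=3
Op 5: F0 acks idx 3 -> match: F0=3 F1=1; commitIndex=3
Op 6: F0 acks idx 1 -> match: F0=3 F1=1; commitIndex=3
Op 7: append 2 -> log_len=5
Op 8: F1 acks idx 4 -> match: F0=3 F1=4; commitIndex=4
Op 9: F0 acks idx 1 -> match: F0=3 F1=4; commitIndex=4
Op 10: F1 acks idx 3 -> match: F0=3 F1=4; commitIndex=4
Op 11: F1 acks idx 2 -> match: F0=3 F1=4; commitIndex=4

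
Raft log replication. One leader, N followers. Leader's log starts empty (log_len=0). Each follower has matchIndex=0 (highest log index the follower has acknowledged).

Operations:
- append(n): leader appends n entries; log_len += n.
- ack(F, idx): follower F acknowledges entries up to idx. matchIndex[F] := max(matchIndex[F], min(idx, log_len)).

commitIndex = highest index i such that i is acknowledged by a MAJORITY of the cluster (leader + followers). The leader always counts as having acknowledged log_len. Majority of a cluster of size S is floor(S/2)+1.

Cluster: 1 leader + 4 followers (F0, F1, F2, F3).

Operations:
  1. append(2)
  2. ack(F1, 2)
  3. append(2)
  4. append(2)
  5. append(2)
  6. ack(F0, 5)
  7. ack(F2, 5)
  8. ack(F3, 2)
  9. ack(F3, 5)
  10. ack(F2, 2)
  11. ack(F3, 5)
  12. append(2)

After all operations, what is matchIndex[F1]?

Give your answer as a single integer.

Answer: 2

Derivation:
Op 1: append 2 -> log_len=2
Op 2: F1 acks idx 2 -> match: F0=0 F1=2 F2=0 F3=0; commitIndex=0
Op 3: append 2 -> log_len=4
Op 4: append 2 -> log_len=6
Op 5: append 2 -> log_len=8
Op 6: F0 acks idx 5 -> match: F0=5 F1=2 F2=0 F3=0; commitIndex=2
Op 7: F2 acks idx 5 -> match: F0=5 F1=2 F2=5 F3=0; commitIndex=5
Op 8: F3 acks idx 2 -> match: F0=5 F1=2 F2=5 F3=2; commitIndex=5
Op 9: F3 acks idx 5 -> match: F0=5 F1=2 F2=5 F3=5; commitIndex=5
Op 10: F2 acks idx 2 -> match: F0=5 F1=2 F2=5 F3=5; commitIndex=5
Op 11: F3 acks idx 5 -> match: F0=5 F1=2 F2=5 F3=5; commitIndex=5
Op 12: append 2 -> log_len=10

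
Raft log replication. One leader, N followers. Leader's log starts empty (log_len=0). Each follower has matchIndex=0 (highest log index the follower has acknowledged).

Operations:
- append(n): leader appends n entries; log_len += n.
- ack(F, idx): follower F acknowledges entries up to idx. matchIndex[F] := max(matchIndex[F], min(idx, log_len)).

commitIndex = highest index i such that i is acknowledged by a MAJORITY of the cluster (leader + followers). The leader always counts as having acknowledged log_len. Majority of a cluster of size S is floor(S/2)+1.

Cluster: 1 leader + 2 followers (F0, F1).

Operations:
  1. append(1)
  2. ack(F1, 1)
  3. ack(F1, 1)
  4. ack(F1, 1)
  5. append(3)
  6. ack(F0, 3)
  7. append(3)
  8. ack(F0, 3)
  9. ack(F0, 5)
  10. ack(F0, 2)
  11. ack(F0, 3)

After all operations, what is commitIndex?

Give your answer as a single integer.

Answer: 5

Derivation:
Op 1: append 1 -> log_len=1
Op 2: F1 acks idx 1 -> match: F0=0 F1=1; commitIndex=1
Op 3: F1 acks idx 1 -> match: F0=0 F1=1; commitIndex=1
Op 4: F1 acks idx 1 -> match: F0=0 F1=1; commitIndex=1
Op 5: append 3 -> log_len=4
Op 6: F0 acks idx 3 -> match: F0=3 F1=1; commitIndex=3
Op 7: append 3 -> log_len=7
Op 8: F0 acks idx 3 -> match: F0=3 F1=1; commitIndex=3
Op 9: F0 acks idx 5 -> match: F0=5 F1=1; commitIndex=5
Op 10: F0 acks idx 2 -> match: F0=5 F1=1; commitIndex=5
Op 11: F0 acks idx 3 -> match: F0=5 F1=1; commitIndex=5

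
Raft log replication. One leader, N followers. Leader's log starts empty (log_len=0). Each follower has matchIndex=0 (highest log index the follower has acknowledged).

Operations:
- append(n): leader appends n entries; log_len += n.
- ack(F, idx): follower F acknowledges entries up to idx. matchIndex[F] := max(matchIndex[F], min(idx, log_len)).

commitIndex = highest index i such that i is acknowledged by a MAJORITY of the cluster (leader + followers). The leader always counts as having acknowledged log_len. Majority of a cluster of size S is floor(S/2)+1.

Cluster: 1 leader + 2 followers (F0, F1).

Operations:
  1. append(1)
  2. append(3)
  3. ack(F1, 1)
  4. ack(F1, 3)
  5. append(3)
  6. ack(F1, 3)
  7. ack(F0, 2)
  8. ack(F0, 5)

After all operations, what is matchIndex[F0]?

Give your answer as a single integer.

Op 1: append 1 -> log_len=1
Op 2: append 3 -> log_len=4
Op 3: F1 acks idx 1 -> match: F0=0 F1=1; commitIndex=1
Op 4: F1 acks idx 3 -> match: F0=0 F1=3; commitIndex=3
Op 5: append 3 -> log_len=7
Op 6: F1 acks idx 3 -> match: F0=0 F1=3; commitIndex=3
Op 7: F0 acks idx 2 -> match: F0=2 F1=3; commitIndex=3
Op 8: F0 acks idx 5 -> match: F0=5 F1=3; commitIndex=5

Answer: 5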